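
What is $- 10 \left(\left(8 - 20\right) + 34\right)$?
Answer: $-220$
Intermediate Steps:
$- 10 \left(\left(8 - 20\right) + 34\right) = - 10 \left(-12 + 34\right) = \left(-10\right) 22 = -220$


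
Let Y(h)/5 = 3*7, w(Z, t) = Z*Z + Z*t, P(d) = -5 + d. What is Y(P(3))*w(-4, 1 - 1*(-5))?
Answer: -840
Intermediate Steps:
w(Z, t) = Z**2 + Z*t
Y(h) = 105 (Y(h) = 5*(3*7) = 5*21 = 105)
Y(P(3))*w(-4, 1 - 1*(-5)) = 105*(-4*(-4 + (1 - 1*(-5)))) = 105*(-4*(-4 + (1 + 5))) = 105*(-4*(-4 + 6)) = 105*(-4*2) = 105*(-8) = -840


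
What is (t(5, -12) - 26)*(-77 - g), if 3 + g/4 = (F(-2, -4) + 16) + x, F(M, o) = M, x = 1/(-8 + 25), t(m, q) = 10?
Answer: 32976/17 ≈ 1939.8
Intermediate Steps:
x = 1/17 ≈ 0.058824
g = 752/17 (g = -12 + 4*((-2 + 16) + 1/17) = -12 + 4*(14 + 1/17) = -12 + 4*(239/17) = -12 + 956/17 = 752/17 ≈ 44.235)
(t(5, -12) - 26)*(-77 - g) = (10 - 26)*(-77 - 1*752/17) = -16*(-77 - 752/17) = -16*(-2061/17) = 32976/17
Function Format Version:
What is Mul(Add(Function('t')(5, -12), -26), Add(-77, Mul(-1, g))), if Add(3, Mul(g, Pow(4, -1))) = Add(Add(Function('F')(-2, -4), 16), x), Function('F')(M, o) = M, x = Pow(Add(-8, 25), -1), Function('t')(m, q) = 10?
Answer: Rational(32976, 17) ≈ 1939.8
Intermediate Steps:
x = Rational(1, 17) (x = Pow(17, -1) = Rational(1, 17) ≈ 0.058824)
g = Rational(752, 17) (g = Add(-12, Mul(4, Add(Add(-2, 16), Rational(1, 17)))) = Add(-12, Mul(4, Add(14, Rational(1, 17)))) = Add(-12, Mul(4, Rational(239, 17))) = Add(-12, Rational(956, 17)) = Rational(752, 17) ≈ 44.235)
Mul(Add(Function('t')(5, -12), -26), Add(-77, Mul(-1, g))) = Mul(Add(10, -26), Add(-77, Mul(-1, Rational(752, 17)))) = Mul(-16, Add(-77, Rational(-752, 17))) = Mul(-16, Rational(-2061, 17)) = Rational(32976, 17)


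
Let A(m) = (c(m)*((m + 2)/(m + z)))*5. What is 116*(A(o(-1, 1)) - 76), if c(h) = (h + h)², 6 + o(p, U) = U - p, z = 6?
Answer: -45936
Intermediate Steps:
o(p, U) = -6 + U - p (o(p, U) = -6 + (U - p) = -6 + U - p)
c(h) = 4*h² (c(h) = (2*h)² = 4*h²)
A(m) = 20*m²*(2 + m)/(6 + m) (A(m) = ((4*m²)*((m + 2)/(m + 6)))*5 = ((4*m²)*((2 + m)/(6 + m)))*5 = (4*m²*(2 + m)/(6 + m))*5 = 20*m²*(2 + m)/(6 + m))
116*(A(o(-1, 1)) - 76) = 116*(20*(-6 + 1 - 1*(-1))²*(2 + (-6 + 1 - 1*(-1)))/(6 + (-6 + 1 - 1*(-1))) - 76) = 116*(20*(-6 + 1 + 1)²*(2 + (-6 + 1 + 1))/(6 + (-6 + 1 + 1)) - 76) = 116*(20*(-4)²*(2 - 4)/(6 - 4) - 76) = 116*(20*16*(-2)/2 - 76) = 116*(20*16*(½)*(-2) - 76) = 116*(-320 - 76) = 116*(-396) = -45936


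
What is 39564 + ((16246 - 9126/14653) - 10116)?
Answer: 669545056/14653 ≈ 45693.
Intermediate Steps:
39564 + ((16246 - 9126/14653) - 10116) = 39564 + (238043512/14653 - 10116) = 39564 + 89813764/14653 = 669545056/14653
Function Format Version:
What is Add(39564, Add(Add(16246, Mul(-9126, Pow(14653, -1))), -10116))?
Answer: Rational(669545056, 14653) ≈ 45693.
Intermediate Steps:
Add(39564, Add(Add(16246, Mul(-9126, Pow(14653, -1))), -10116)) = Add(39564, Add(Add(16246, Mul(-9126, Rational(1, 14653))), -10116)) = Add(39564, Add(Add(16246, Rational(-9126, 14653)), -10116)) = Add(39564, Add(Rational(238043512, 14653), -10116)) = Add(39564, Rational(89813764, 14653)) = Rational(669545056, 14653)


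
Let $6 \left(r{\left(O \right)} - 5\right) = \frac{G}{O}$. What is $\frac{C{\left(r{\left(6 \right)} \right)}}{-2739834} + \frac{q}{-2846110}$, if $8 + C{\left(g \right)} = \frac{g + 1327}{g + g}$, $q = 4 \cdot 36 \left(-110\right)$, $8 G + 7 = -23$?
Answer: $\frac{674208762613}{122166613483260} \approx 0.0055188$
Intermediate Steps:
$G = - \frac{15}{4}$ ($G = - \frac{7}{8} + \frac{1}{8} \left(-23\right) = - \frac{7}{8} - \frac{23}{8} = - \frac{15}{4} \approx -3.75$)
$r{\left(O \right)} = 5 - \frac{5}{8 O}$ ($r{\left(O \right)} = 5 + \frac{\left(- \frac{15}{4}\right) \frac{1}{O}}{6} = 5 - \frac{5}{8 O}$)
$q = -15840$ ($q = 144 \left(-110\right) = -15840$)
$C{\left(g \right)} = -8 + \frac{1327 + g}{2 g}$ ($C{\left(g \right)} = -8 + \frac{g + 1327}{g + g} = -8 + \frac{1327 + g}{2 g}$)
$\frac{C{\left(r{\left(6 \right)} \right)}}{-2739834} + \frac{q}{-2846110} = \frac{\frac{1}{2} \frac{1}{5 - \frac{5}{8 \cdot 6}} \left(1327 - 15 \left(5 - \frac{5}{8 \cdot 6}\right)\right)}{-2739834} - \frac{15840}{-2846110} = \frac{1327 - 15 \left(5 - \frac{5}{48}\right)}{2 \left(5 - \frac{5}{48}\right)} \left(- \frac{1}{2739834}\right) - - \frac{1584}{284611} = \frac{1327 - 15 \left(5 - \frac{5}{48}\right)}{2 \left(5 - \frac{5}{48}\right)} \left(- \frac{1}{2739834}\right) + \frac{1584}{284611} = \frac{1327 - \frac{1175}{16}}{2 \cdot \frac{235}{48}} \left(- \frac{1}{2739834}\right) + \frac{1584}{284611} = \frac{1}{2} \cdot \frac{48}{235} \left(1327 - \frac{1175}{16}\right) \left(- \frac{1}{2739834}\right) + \frac{1584}{284611} = \frac{1}{2} \cdot \frac{48}{235} \cdot \frac{20057}{16} \left(- \frac{1}{2739834}\right) + \frac{1584}{284611} = \frac{60171}{470} \left(- \frac{1}{2739834}\right) + \frac{1584}{284611} = - \frac{20057}{429240660} + \frac{1584}{284611} = \frac{674208762613}{122166613483260}$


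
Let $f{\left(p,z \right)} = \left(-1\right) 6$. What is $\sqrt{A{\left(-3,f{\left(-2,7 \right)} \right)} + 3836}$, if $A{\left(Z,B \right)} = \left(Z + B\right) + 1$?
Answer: $2 \sqrt{957} \approx 61.871$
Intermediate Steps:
$f{\left(p,z \right)} = -6$
$A{\left(Z,B \right)} = 1 + B + Z$ ($A{\left(Z,B \right)} = \left(B + Z\right) + 1 = 1 + B + Z$)
$\sqrt{A{\left(-3,f{\left(-2,7 \right)} \right)} + 3836} = \sqrt{\left(1 - 6 - 3\right) + 3836} = \sqrt{-8 + 3836} = \sqrt{3828} = 2 \sqrt{957}$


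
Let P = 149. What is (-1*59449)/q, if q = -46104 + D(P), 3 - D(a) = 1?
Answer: 59449/46102 ≈ 1.2895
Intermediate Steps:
D(a) = 2 (D(a) = 3 - 1*1 = 3 - 1 = 2)
q = -46102 (q = -46104 + 2 = -46102)
(-1*59449)/q = -1*59449/(-46102) = -59449*(-1/46102) = 59449/46102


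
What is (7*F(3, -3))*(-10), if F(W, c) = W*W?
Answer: -630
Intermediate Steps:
F(W, c) = W²
(7*F(3, -3))*(-10) = (7*3²)*(-10) = (7*9)*(-10) = 63*(-10) = -630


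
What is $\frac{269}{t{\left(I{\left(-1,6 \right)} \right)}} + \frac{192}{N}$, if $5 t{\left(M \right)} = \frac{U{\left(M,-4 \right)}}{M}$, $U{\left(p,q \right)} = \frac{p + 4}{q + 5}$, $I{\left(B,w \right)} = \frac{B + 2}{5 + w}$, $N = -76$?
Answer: $\frac{4679}{171} \approx 27.363$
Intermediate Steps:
$I{\left(B,w \right)} = \frac{2 + B}{5 + w}$
$U{\left(p,q \right)} = \frac{4 + p}{5 + q}$
$t{\left(M \right)} = \frac{4 + M}{5 M}$ ($t{\left(M \right)} = \frac{\frac{4 + M}{5 - 4} \frac{1}{M}}{5} = \frac{\frac{4 + M}{1} \frac{1}{M}}{5} = \frac{1 \left(4 + M\right) \frac{1}{M}}{5} = \frac{\left(4 + M\right) \frac{1}{M}}{5} = \frac{\frac{1}{M} \left(4 + M\right)}{5} = \frac{4 + M}{5 M}$)
$\frac{269}{t{\left(I{\left(-1,6 \right)} \right)}} + \frac{192}{N} = \frac{269}{\frac{1}{5} \frac{1}{\frac{1}{5 + 6} \left(2 - 1\right)} \left(4 + \frac{2 - 1}{5 + 6}\right)} + \frac{192}{-76} = \frac{269}{\frac{1}{5} \frac{1}{\frac{1}{11} \cdot 1} \left(4 + \frac{1}{11} \cdot 1\right)} + 192 \left(- \frac{1}{76}\right) = \frac{269}{\frac{1}{5} \frac{1}{\frac{1}{11} \cdot 1} \left(4 + \frac{1}{11} \cdot 1\right)} - \frac{48}{19} = \frac{269}{\frac{1}{5} \frac{1}{\frac{1}{11}} \left(4 + \frac{1}{11}\right)} - \frac{48}{19} = \frac{269}{\frac{1}{5} \cdot 11 \cdot \frac{45}{11}} - \frac{48}{19} = \frac{269}{9} - \frac{48}{19} = \frac{4679}{171}$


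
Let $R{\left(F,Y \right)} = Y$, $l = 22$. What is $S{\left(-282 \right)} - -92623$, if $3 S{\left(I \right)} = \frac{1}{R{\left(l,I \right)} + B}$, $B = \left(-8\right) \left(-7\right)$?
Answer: $\frac{62798393}{678} \approx 92623.0$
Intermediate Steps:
$B = 56$
$S{\left(I \right)} = \frac{1}{3 \left(56 + I\right)}$ ($S{\left(I \right)} = \frac{1}{3 \left(I + 56\right)} = \frac{1}{3 \left(56 + I\right)}$)
$S{\left(-282 \right)} - -92623 = \frac{1}{3 \left(56 - 282\right)} - -92623 = \frac{1}{3 \left(-226\right)} + 92623 = \frac{1}{3} \left(- \frac{1}{226}\right) + 92623 = - \frac{1}{678} + 92623 = \frac{62798393}{678}$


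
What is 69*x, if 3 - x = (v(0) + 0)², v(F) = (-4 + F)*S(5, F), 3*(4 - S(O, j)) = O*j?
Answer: -17457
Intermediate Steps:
S(O, j) = 4 - O*j/3
v(F) = (-4 + F)*(4 - 5*F/3) (v(F) = (-4 + F)*(4 - ⅓*5*F) = (-4 + F)*(4 - 5*F/3))
x = -253 (x = 3 - (-(-12 + 5*0)*(-4 + 0)/3 + 0)² = 3 - (-⅓*(-12 + 0)*(-4) + 0)² = 3 - (-⅓*(-12)*(-4) + 0)² = 3 - (-16 + 0)² = 3 - 1*(-16)² = 3 - 1*256 = 3 - 256 = -253)
69*x = 69*(-253) = -17457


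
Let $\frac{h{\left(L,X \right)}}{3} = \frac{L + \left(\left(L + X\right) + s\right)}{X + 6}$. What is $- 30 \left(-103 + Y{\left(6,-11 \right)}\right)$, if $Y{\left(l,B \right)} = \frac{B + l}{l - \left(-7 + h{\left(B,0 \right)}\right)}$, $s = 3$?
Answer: $\frac{9290}{3} \approx 3096.7$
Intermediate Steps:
$h{\left(L,X \right)} = \frac{3 \left(3 + X + 2 L\right)}{6 + X}$ ($h{\left(L,X \right)} = 3 \frac{L + \left(\left(L + X\right) + 3\right)}{X + 6} = 3 \frac{L + \left(3 + L + X\right)}{6 + X} = 3 \frac{3 + X + 2 L}{6 + X} = \frac{3 \left(3 + X + 2 L\right)}{6 + X}$)
$Y{\left(l,B \right)} = \frac{B + l}{\frac{11}{2} + l - B}$ ($Y{\left(l,B \right)} = \frac{B + l}{l - \left(-7 + \frac{3 \left(3 + 0 + 2 B\right)}{6 + 0}\right)} = \frac{B + l}{l - \left(-7 + \frac{3 \left(3 + 2 B\right)}{6}\right)} = \frac{B + l}{l - \left(-7 + 3 \cdot \frac{1}{6} \left(3 + 2 B\right)\right)} = \frac{B + l}{l - \left(- \frac{11}{2} + B\right)} = \frac{B + l}{\frac{11}{2} + l - B}$)
$- 30 \left(-103 + Y{\left(6,-11 \right)}\right) = - 30 \left(-103 + \frac{2 \left(-11 + 6\right)}{11 - -22 + 2 \cdot 6}\right) = - 30 \left(-103 + 2 \frac{1}{11 + 22 + 12} \left(-5\right)\right) = - 30 \left(-103 + 2 \cdot \frac{1}{45} \left(-5\right)\right) = - 30 \left(-103 - \frac{2}{9}\right) = \left(-30\right) \left(- \frac{929}{9}\right) = \frac{9290}{3}$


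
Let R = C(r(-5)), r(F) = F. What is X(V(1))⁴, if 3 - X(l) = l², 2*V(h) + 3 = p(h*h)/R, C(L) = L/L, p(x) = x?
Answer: 16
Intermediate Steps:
C(L) = 1
R = 1
V(h) = -3/2 + h²/2 (V(h) = -3/2 + ((h*h)/1)/2 = -3/2 + (h²*1)/2 = -3/2 + h²/2)
X(l) = 3 - l²
X(V(1))⁴ = (3 - (-3/2 + (½)*1²)²)⁴ = (3 - (-3/2 + (½)*1)²)⁴ = (3 - (-3/2 + ½)²)⁴ = (3 - 1*(-1)²)⁴ = (3 - 1*1)⁴ = (3 - 1)⁴ = 2⁴ = 16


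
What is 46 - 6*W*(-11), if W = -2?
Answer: -86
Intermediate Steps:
46 - 6*W*(-11) = 46 - 6*(-2)*(-11) = 46 + 12*(-11) = 46 - 132 = -86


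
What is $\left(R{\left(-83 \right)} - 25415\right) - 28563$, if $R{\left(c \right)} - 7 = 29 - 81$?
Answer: $-54023$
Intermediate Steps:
$R{\left(c \right)} = -45$ ($R{\left(c \right)} = 7 + \left(29 - 81\right) = 7 - 52 = -45$)
$\left(R{\left(-83 \right)} - 25415\right) - 28563 = \left(-45 - 25415\right) - 28563 = -25460 - 28563 = -54023$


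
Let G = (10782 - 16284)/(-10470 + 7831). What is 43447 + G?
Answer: 16380305/377 ≈ 43449.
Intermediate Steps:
G = 786/377 (G = -5502/(-2639) = -5502*(-1/2639) = 786/377 ≈ 2.0849)
43447 + G = 43447 + 786/377 = 16380305/377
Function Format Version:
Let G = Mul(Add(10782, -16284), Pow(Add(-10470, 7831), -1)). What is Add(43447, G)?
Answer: Rational(16380305, 377) ≈ 43449.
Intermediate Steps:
G = Rational(786, 377) (G = Mul(-5502, Pow(-2639, -1)) = Mul(-5502, Rational(-1, 2639)) = Rational(786, 377) ≈ 2.0849)
Add(43447, G) = Add(43447, Rational(786, 377)) = Rational(16380305, 377)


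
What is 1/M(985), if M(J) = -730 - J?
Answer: -1/1715 ≈ -0.00058309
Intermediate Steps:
1/M(985) = 1/(-730 - 1*985) = 1/(-730 - 985) = 1/(-1715) = -1/1715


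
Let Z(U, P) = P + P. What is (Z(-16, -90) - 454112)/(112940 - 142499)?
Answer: 454292/29559 ≈ 15.369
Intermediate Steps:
Z(U, P) = 2*P
(Z(-16, -90) - 454112)/(112940 - 142499) = (2*(-90) - 454112)/(112940 - 142499) = (-180 - 454112)/(-29559) = -454292*(-1/29559) = 454292/29559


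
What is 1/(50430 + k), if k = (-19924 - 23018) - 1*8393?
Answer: -1/905 ≈ -0.0011050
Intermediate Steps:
k = -51335 (k = -42942 - 8393 = -51335)
1/(50430 + k) = 1/(50430 - 51335) = 1/(-905) = -1/905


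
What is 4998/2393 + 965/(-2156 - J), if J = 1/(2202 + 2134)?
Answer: 36710501846/22370761881 ≈ 1.6410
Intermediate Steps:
J = 1/4336 ≈ 0.00023063
4998/2393 + 965/(-2156 - J) = 4998/2393 + 965/(-2156 - 1*1/4336) = 4998*(1/2393) + 965/(-2156 - 1/4336) = 4998/2393 + 965/(-9348417/4336) = 4998/2393 + 965*(-4336/9348417) = 4998/2393 - 4184240/9348417 = 36710501846/22370761881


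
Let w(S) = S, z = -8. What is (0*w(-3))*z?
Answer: 0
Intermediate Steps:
(0*w(-3))*z = (0*(-3))*(-8) = 0*(-8) = 0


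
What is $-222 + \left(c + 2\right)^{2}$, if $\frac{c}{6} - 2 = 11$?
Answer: $6178$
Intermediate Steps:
$c = 78$ ($c = 12 + 6 \cdot 11 = 12 + 66 = 78$)
$-222 + \left(c + 2\right)^{2} = -222 + \left(78 + 2\right)^{2} = -222 + 80^{2} = -222 + 6400 = 6178$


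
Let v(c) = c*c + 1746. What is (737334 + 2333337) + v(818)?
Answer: 3741541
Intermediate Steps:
v(c) = 1746 + c² (v(c) = c² + 1746 = 1746 + c²)
(737334 + 2333337) + v(818) = (737334 + 2333337) + (1746 + 818²) = 3070671 + (1746 + 669124) = 3070671 + 670870 = 3741541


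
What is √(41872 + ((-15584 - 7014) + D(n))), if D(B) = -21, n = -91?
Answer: √19253 ≈ 138.76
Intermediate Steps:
√(41872 + ((-15584 - 7014) + D(n))) = √(41872 + ((-15584 - 7014) - 21)) = √(41872 + (-22598 - 21)) = √(41872 - 22619) = √19253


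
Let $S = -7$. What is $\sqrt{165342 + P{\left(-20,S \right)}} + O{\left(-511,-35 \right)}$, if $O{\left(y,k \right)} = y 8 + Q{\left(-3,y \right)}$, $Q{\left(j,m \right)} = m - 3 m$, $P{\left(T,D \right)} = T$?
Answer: $-3066 + \sqrt{165322} \approx -2659.4$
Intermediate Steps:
$Q{\left(j,m \right)} = - 2 m$
$O{\left(y,k \right)} = 6 y$ ($O{\left(y,k \right)} = y 8 - 2 y = 8 y - 2 y = 6 y$)
$\sqrt{165342 + P{\left(-20,S \right)}} + O{\left(-511,-35 \right)} = \sqrt{165342 - 20} + 6 \left(-511\right) = \sqrt{165322} - 3066 = -3066 + \sqrt{165322}$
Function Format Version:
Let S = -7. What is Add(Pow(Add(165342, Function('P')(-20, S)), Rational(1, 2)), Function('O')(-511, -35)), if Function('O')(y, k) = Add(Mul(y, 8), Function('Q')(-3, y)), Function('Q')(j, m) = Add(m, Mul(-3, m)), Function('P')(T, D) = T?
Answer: Add(-3066, Pow(165322, Rational(1, 2))) ≈ -2659.4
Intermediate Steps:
Function('Q')(j, m) = Mul(-2, m)
Function('O')(y, k) = Mul(6, y) (Function('O')(y, k) = Add(Mul(y, 8), Mul(-2, y)) = Add(Mul(8, y), Mul(-2, y)) = Mul(6, y))
Add(Pow(Add(165342, Function('P')(-20, S)), Rational(1, 2)), Function('O')(-511, -35)) = Add(Pow(Add(165342, -20), Rational(1, 2)), Mul(6, -511)) = Add(Pow(165322, Rational(1, 2)), -3066) = Add(-3066, Pow(165322, Rational(1, 2)))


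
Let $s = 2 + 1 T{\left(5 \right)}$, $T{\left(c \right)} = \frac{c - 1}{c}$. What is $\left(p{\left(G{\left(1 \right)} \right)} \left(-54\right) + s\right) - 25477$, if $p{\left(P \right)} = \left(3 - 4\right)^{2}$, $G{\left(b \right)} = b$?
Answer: $- \frac{127641}{5} \approx -25528.0$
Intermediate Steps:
$T{\left(c \right)} = \frac{-1 + c}{c}$
$p{\left(P \right)} = 1$ ($p{\left(P \right)} = \left(-1\right)^{2} = 1$)
$s = \frac{14}{5}$ ($s = 2 + 1 \frac{-1 + 5}{5} = 2 + 1 \cdot \frac{1}{5} \cdot 4 = 2 + 1 \cdot \frac{4}{5} = 2 + \frac{4}{5} = \frac{14}{5} \approx 2.8$)
$\left(p{\left(G{\left(1 \right)} \right)} \left(-54\right) + s\right) - 25477 = \left(1 \left(-54\right) + \frac{14}{5}\right) - 25477 = \left(-54 + \frac{14}{5}\right) - 25477 = - \frac{256}{5} - 25477 = - \frac{127641}{5}$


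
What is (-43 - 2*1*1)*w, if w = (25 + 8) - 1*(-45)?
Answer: -3510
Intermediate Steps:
w = 78 (w = 33 + 45 = 78)
(-43 - 2*1*1)*w = (-43 - 2*1*1)*78 = (-43 - 2*1)*78 = (-43 - 2)*78 = -45*78 = -3510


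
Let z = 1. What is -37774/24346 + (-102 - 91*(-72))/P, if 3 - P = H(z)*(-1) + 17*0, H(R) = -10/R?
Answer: -11235437/12173 ≈ -922.98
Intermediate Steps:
P = -7 (P = 3 - (-10/1*(-1) + 17*0) = 3 - (-10*1*(-1) + 0) = 3 - (-10*(-1) + 0) = 3 - (10 + 0) = 3 - 1*10 = 3 - 10 = -7)
-37774/24346 + (-102 - 91*(-72))/P = -37774/24346 + (-102 - 91*(-72))/(-7) = -37774*1/24346 + (-102 + 6552)*(-⅐) = -18887/12173 + 6450*(-⅐) = -18887/12173 - 6450/7 = -11235437/12173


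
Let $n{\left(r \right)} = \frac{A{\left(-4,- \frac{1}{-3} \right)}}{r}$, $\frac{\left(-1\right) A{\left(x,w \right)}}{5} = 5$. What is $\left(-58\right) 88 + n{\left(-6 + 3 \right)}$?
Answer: $- \frac{15287}{3} \approx -5095.7$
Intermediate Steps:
$A{\left(x,w \right)} = -25$ ($A{\left(x,w \right)} = \left(-5\right) 5 = -25$)
$n{\left(r \right)} = - \frac{25}{r}$
$\left(-58\right) 88 + n{\left(-6 + 3 \right)} = \left(-58\right) 88 - \frac{25}{-6 + 3} = -5104 - \frac{25}{-3} = -5104 - - \frac{25}{3} = -5104 + \frac{25}{3} = - \frac{15287}{3}$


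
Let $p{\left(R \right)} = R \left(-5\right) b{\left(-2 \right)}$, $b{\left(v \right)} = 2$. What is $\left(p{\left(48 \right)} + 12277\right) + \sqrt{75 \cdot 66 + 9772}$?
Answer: $11797 + \sqrt{14722} \approx 11918.0$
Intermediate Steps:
$p{\left(R \right)} = - 10 R$ ($p{\left(R \right)} = R \left(-5\right) 2 = - 5 R 2 = - 10 R$)
$\left(p{\left(48 \right)} + 12277\right) + \sqrt{75 \cdot 66 + 9772} = \left(\left(-10\right) 48 + 12277\right) + \sqrt{75 \cdot 66 + 9772} = \left(-480 + 12277\right) + \sqrt{4950 + 9772} = 11797 + \sqrt{14722}$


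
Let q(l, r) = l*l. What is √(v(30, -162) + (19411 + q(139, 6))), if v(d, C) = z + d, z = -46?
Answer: 2*√9679 ≈ 196.76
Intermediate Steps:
q(l, r) = l²
v(d, C) = -46 + d
√(v(30, -162) + (19411 + q(139, 6))) = √((-46 + 30) + (19411 + 139²)) = √(-16 + (19411 + 19321)) = √(-16 + 38732) = √38716 = 2*√9679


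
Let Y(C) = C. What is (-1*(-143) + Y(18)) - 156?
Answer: 5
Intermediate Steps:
(-1*(-143) + Y(18)) - 156 = (-1*(-143) + 18) - 156 = (143 + 18) - 156 = 161 - 156 = 5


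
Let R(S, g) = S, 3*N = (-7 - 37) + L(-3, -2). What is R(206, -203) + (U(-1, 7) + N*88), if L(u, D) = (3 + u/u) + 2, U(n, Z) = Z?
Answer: -2705/3 ≈ -901.67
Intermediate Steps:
L(u, D) = 6 (L(u, D) = (3 + 1) + 2 = 4 + 2 = 6)
N = -38/3 (N = ((-7 - 37) + 6)/3 = (-44 + 6)/3 = (⅓)*(-38) = -38/3 ≈ -12.667)
R(206, -203) + (U(-1, 7) + N*88) = 206 + (7 - 38/3*88) = 206 + (7 - 3344/3) = 206 - 3323/3 = -2705/3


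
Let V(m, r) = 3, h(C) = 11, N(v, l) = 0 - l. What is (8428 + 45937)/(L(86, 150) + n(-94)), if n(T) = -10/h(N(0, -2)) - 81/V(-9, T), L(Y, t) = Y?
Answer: 598015/639 ≈ 935.86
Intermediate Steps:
N(v, l) = -l
n(T) = -307/11 (n(T) = -10/11 - 81/3 = -10*1/11 - 81*1/3 = -10/11 - 27 = -307/11)
(8428 + 45937)/(L(86, 150) + n(-94)) = (8428 + 45937)/(86 - 307/11) = 54365/(639/11) = 54365*(11/639) = 598015/639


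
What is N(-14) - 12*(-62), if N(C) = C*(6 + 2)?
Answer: 632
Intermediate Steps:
N(C) = 8*C (N(C) = C*8 = 8*C)
N(-14) - 12*(-62) = 8*(-14) - 12*(-62) = -112 + 744 = 632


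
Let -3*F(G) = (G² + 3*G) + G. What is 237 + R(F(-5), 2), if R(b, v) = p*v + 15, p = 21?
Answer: 294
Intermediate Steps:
F(G) = -4*G/3 - G²/3 (F(G) = -((G² + 3*G) + G)/3 = -(G² + 4*G)/3 = -4*G/3 - G²/3)
R(b, v) = 15 + 21*v (R(b, v) = 21*v + 15 = 15 + 21*v)
237 + R(F(-5), 2) = 237 + (15 + 21*2) = 237 + (15 + 42) = 237 + 57 = 294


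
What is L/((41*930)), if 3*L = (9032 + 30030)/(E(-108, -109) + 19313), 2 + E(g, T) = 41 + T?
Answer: 19531/1100603385 ≈ 1.7746e-5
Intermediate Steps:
E(g, T) = 39 + T (E(g, T) = -2 + (41 + T) = 39 + T)
L = 39062/57729 (L = ((9032 + 30030)/((39 - 109) + 19313))/3 = (39062/(-70 + 19313))/3 = (39062/19243)/3 = (39062*(1/19243))/3 = (1/3)*(39062/19243) = 39062/57729 ≈ 0.67664)
L/((41*930)) = 39062/(57729*((41*930))) = (39062/57729)/38130 = (39062/57729)*(1/38130) = 19531/1100603385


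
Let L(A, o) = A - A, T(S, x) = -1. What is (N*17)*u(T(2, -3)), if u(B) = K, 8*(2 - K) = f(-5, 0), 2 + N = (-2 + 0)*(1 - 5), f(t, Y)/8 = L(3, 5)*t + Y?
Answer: 204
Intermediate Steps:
L(A, o) = 0
f(t, Y) = 8*Y (f(t, Y) = 8*(0*t + Y) = 8*(0 + Y) = 8*Y)
N = 6 (N = -2 + (-2 + 0)*(1 - 5) = -2 - 2*(-4) = -2 + 8 = 6)
K = 2 (K = 2 - 0 = 2 - ⅛*0 = 2 + 0 = 2)
u(B) = 2
(N*17)*u(T(2, -3)) = (6*17)*2 = 102*2 = 204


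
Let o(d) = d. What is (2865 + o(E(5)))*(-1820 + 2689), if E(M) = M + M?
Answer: 2498375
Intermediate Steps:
E(M) = 2*M
(2865 + o(E(5)))*(-1820 + 2689) = (2865 + 2*5)*(-1820 + 2689) = (2865 + 10)*869 = 2875*869 = 2498375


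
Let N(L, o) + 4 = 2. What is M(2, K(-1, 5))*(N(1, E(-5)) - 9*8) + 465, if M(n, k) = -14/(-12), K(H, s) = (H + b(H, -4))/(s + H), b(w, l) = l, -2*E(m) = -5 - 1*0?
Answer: 1136/3 ≈ 378.67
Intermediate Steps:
E(m) = 5/2 (E(m) = -(-5 - 1*0)/2 = -(-5 + 0)/2 = -½*(-5) = 5/2)
N(L, o) = -2 (N(L, o) = -4 + 2 = -2)
K(H, s) = (-4 + H)/(H + s) (K(H, s) = (H - 4)/(s + H) = (-4 + H)/(H + s))
M(n, k) = 7/6 (M(n, k) = -14*(-1/12) = 7/6)
M(2, K(-1, 5))*(N(1, E(-5)) - 9*8) + 465 = 7*(-2 - 9*8)/6 + 465 = 7*(-2 - 72)/6 + 465 = (7/6)*(-74) + 465 = -259/3 + 465 = 1136/3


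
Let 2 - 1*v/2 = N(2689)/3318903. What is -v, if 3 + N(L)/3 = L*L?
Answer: 10036232/1106301 ≈ 9.0719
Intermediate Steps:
N(L) = -9 + 3*L**2 (N(L) = -9 + 3*(L*L) = -9 + 3*L**2)
v = -10036232/1106301 (v = 4 - 2*(-9 + 3*2689**2)/3318903 = 4 - 2*(-9 + 3*7230721)/3318903 = 4 - 2*(-9 + 21692163)/3318903 = 4 - 43384308/3318903 = 4 - 2*7230718/1106301 = 4 - 14461436/1106301 = -10036232/1106301 ≈ -9.0719)
-v = -1*(-10036232/1106301) = 10036232/1106301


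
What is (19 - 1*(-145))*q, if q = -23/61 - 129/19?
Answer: -1362184/1159 ≈ -1175.3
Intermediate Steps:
q = -8306/1159 (q = -23*1/61 - 129*1/19 = -23/61 - 129/19 = -8306/1159 ≈ -7.1665)
(19 - 1*(-145))*q = (19 - 1*(-145))*(-8306/1159) = (19 + 145)*(-8306/1159) = 164*(-8306/1159) = -1362184/1159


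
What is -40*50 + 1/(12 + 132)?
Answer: -287999/144 ≈ -2000.0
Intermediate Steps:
-40*50 + 1/(12 + 132) = -2000 + 1/144 = -287999/144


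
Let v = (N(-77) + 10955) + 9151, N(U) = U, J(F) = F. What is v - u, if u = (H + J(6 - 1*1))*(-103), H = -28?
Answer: 17660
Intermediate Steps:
v = 20029 (v = (-77 + 10955) + 9151 = 10878 + 9151 = 20029)
u = 2369 (u = (-28 + (6 - 1*1))*(-103) = (-28 + (6 - 1))*(-103) = (-28 + 5)*(-103) = -23*(-103) = 2369)
v - u = 20029 - 1*2369 = 20029 - 2369 = 17660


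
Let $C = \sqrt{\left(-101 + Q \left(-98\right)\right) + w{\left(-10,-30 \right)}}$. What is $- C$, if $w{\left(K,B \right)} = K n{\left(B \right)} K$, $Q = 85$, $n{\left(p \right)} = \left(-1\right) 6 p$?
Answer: $- \sqrt{9569} \approx -97.821$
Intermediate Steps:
$n{\left(p \right)} = - 6 p$
$w{\left(K,B \right)} = - 6 B K^{2}$ ($w{\left(K,B \right)} = K \left(- 6 B\right) K = - 6 B K K = - 6 B K^{2}$)
$C = \sqrt{9569}$ ($C = \sqrt{\left(-101 + 85 \left(-98\right)\right) - - 180 \left(-10\right)^{2}} = \sqrt{\left(-101 - 8330\right) - \left(-180\right) 100} = \sqrt{-8431 + 18000} = \sqrt{9569} \approx 97.821$)
$- C = - \sqrt{9569}$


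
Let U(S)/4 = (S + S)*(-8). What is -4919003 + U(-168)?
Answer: -4908251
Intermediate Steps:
U(S) = -64*S (U(S) = 4*((S + S)*(-8)) = 4*((2*S)*(-8)) = 4*(-16*S) = -64*S)
-4919003 + U(-168) = -4919003 - 64*(-168) = -4919003 + 10752 = -4908251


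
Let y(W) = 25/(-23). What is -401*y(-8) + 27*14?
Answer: 18719/23 ≈ 813.87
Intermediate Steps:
y(W) = -25/23 (y(W) = 25*(-1/23) = -25/23)
-401*y(-8) + 27*14 = -401*(-25/23) + 27*14 = 10025/23 + 378 = 18719/23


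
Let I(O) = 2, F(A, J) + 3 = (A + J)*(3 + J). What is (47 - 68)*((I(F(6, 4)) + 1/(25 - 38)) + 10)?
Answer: -3255/13 ≈ -250.38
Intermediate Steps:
F(A, J) = -3 + (3 + J)*(A + J) (F(A, J) = -3 + (A + J)*(3 + J) = -3 + (3 + J)*(A + J))
(47 - 68)*((I(F(6, 4)) + 1/(25 - 38)) + 10) = (47 - 68)*((2 + 1/(25 - 38)) + 10) = -21*((2 + 1/(-13)) + 10) = -21*((2 - 1/13) + 10) = -21*(25/13 + 10) = -21*155/13 = -3255/13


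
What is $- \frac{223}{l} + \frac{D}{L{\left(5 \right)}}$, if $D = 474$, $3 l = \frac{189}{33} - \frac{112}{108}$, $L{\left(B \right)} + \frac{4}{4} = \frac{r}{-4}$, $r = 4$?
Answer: $- \frac{528834}{1393} \approx -379.64$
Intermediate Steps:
$L{\left(B \right)} = -2$ ($L{\left(B \right)} = -1 + \frac{4}{-4} = -1 + 4 \left(- \frac{1}{4}\right) = -1 - 1 = -2$)
$l = \frac{1393}{891}$ ($l = \frac{\frac{189}{33} - \frac{112}{108}}{3} = \frac{189 \cdot \frac{1}{33} - \frac{28}{27}}{3} = \frac{\frac{63}{11} - \frac{28}{27}}{3} = \frac{1}{3} \cdot \frac{1393}{297} = \frac{1393}{891} \approx 1.5634$)
$- \frac{223}{l} + \frac{D}{L{\left(5 \right)}} = - \frac{223}{\frac{1393}{891}} + \frac{474}{-2} = \left(-223\right) \frac{891}{1393} + 474 \left(- \frac{1}{2}\right) = - \frac{198693}{1393} - 237 = - \frac{528834}{1393}$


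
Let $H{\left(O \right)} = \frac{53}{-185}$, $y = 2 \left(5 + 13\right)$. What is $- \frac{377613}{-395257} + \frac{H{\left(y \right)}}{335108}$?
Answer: $\frac{23410089434119}{24503949809860} \approx 0.95536$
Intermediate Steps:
$y = 36$ ($y = 2 \cdot 18 = 36$)
$H{\left(O \right)} = - \frac{53}{185}$ ($H{\left(O \right)} = 53 \left(- \frac{1}{185}\right) = - \frac{53}{185}$)
$- \frac{377613}{-395257} + \frac{H{\left(y \right)}}{335108} = - \frac{377613}{-395257} - \frac{53}{185 \cdot 335108} = \left(-377613\right) \left(- \frac{1}{395257}\right) - \frac{53}{61994980} = \frac{377613}{395257} - \frac{53}{61994980} = \frac{23410089434119}{24503949809860}$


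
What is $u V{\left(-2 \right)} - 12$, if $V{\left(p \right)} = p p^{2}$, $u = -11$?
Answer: $76$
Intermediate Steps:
$V{\left(p \right)} = p^{3}$
$u V{\left(-2 \right)} - 12 = - 11 \left(-2\right)^{3} - 12 = \left(-11\right) \left(-8\right) - 12 = 88 - 12 = 76$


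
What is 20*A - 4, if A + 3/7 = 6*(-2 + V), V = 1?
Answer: -928/7 ≈ -132.57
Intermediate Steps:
A = -45/7 (A = -3/7 + 6*(-2 + 1) = -3/7 + 6*(-1) = -3/7 - 6 = -45/7 ≈ -6.4286)
20*A - 4 = 20*(-45/7) - 4 = -900/7 - 4 = -928/7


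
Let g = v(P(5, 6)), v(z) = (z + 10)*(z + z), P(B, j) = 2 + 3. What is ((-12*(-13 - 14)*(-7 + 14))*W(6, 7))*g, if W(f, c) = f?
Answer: 2041200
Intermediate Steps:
P(B, j) = 5
v(z) = 2*z*(10 + z) (v(z) = (10 + z)*(2*z) = 2*z*(10 + z))
g = 150 (g = 2*5*(10 + 5) = 2*5*15 = 150)
((-12*(-13 - 14)*(-7 + 14))*W(6, 7))*g = (-12*(-13 - 14)*(-7 + 14)*6)*150 = (-(-324)*7*6)*150 = (-12*(-189)*6)*150 = (2268*6)*150 = 13608*150 = 2041200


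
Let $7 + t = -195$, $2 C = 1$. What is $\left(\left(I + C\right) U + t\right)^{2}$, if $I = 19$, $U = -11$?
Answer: $\frac{693889}{4} \approx 1.7347 \cdot 10^{5}$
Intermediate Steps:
$C = \frac{1}{2}$ ($C = \frac{1}{2} \cdot 1 = \frac{1}{2} \approx 0.5$)
$t = -202$ ($t = -7 - 195 = -202$)
$\left(\left(I + C\right) U + t\right)^{2} = \left(\left(19 + \frac{1}{2}\right) \left(-11\right) - 202\right)^{2} = \left(\frac{39}{2} \left(-11\right) - 202\right)^{2} = \left(- \frac{429}{2} - 202\right)^{2} = \left(- \frac{833}{2}\right)^{2} = \frac{693889}{4}$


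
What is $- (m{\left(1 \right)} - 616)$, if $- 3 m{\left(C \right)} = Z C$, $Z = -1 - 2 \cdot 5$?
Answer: $\frac{1837}{3} \approx 612.33$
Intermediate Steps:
$Z = -11$ ($Z = -1 - 10 = -11$)
$m{\left(C \right)} = \frac{11 C}{3}$ ($m{\left(C \right)} = - \frac{\left(-11\right) C}{3} = \frac{11 C}{3}$)
$- (m{\left(1 \right)} - 616) = - (\frac{11}{3} \cdot 1 - 616) = - (\frac{11}{3} - 616) = \left(-1\right) \left(- \frac{1837}{3}\right) = \frac{1837}{3}$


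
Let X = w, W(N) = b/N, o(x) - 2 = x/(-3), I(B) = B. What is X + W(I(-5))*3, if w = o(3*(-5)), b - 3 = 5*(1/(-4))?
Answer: 119/20 ≈ 5.9500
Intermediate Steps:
o(x) = 2 - x/3 (o(x) = 2 + x/(-3) = 2 + x*(-1/3) = 2 - x/3)
b = 7/4 (b = 3 + 5*(1/(-4)) = 3 + 5*(1*(-1/4)) = 3 + 5*(-1/4) = 3 - 5/4 = 7/4 ≈ 1.7500)
w = 7 (w = 2 - (-5) = 2 - 1/3*(-15) = 2 + 5 = 7)
W(N) = 7/(4*N)
X = 7
X + W(I(-5))*3 = 7 + ((7/4)/(-5))*3 = 7 + ((7/4)*(-1/5))*3 = 7 - 7/20*3 = 7 - 21/20 = 119/20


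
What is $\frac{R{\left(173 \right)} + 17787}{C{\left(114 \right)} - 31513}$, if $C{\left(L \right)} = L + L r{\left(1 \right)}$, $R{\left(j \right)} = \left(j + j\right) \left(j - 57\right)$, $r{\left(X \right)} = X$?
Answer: $- \frac{57923}{31285} \approx -1.8515$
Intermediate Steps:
$R{\left(j \right)} = 2 j \left(-57 + j\right)$
$C{\left(L \right)} = 2 L$ ($C{\left(L \right)} = L + L 1 = L + L = 2 L$)
$\frac{R{\left(173 \right)} + 17787}{C{\left(114 \right)} - 31513} = \frac{2 \cdot 173 \left(-57 + 173\right) + 17787}{2 \cdot 114 - 31513} = \frac{2 \cdot 173 \cdot 116 + 17787}{228 - 31513} = \frac{40136 + 17787}{-31285} = 57923 \left(- \frac{1}{31285}\right) = - \frac{57923}{31285}$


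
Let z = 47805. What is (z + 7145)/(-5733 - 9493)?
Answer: -27475/7613 ≈ -3.6090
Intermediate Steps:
(z + 7145)/(-5733 - 9493) = (47805 + 7145)/(-5733 - 9493) = 54950/(-15226) = 54950*(-1/15226) = -27475/7613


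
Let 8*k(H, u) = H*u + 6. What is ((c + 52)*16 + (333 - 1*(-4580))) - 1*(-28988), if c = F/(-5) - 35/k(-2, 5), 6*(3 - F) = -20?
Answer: 537491/15 ≈ 35833.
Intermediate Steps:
F = 19/3 (F = 3 - ⅙*(-20) = 3 + 10/3 = 19/3 ≈ 6.3333)
k(H, u) = ¾ + H*u/8 (k(H, u) = (H*u + 6)/8 = (6 + H*u)/8 = ¾ + H*u/8)
c = 1031/15 (c = (19/3)/(-5) - 35/(¾ + (⅛)*(-2)*5) = (19/3)*(-⅕) - 35/(¾ - 5/4) = -19/15 - 35/(-½) = -19/15 - 35*(-2) = -19/15 + 70 = 1031/15 ≈ 68.733)
((c + 52)*16 + (333 - 1*(-4580))) - 1*(-28988) = ((1031/15 + 52)*16 + (333 - 1*(-4580))) - 1*(-28988) = ((1811/15)*16 + (333 + 4580)) + 28988 = (28976/15 + 4913) + 28988 = 102671/15 + 28988 = 537491/15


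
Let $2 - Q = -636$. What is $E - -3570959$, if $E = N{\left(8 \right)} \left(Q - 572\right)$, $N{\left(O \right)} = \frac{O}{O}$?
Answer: $3571025$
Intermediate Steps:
$N{\left(O \right)} = 1$
$Q = 638$ ($Q = 2 - -636 = 2 + 636 = 638$)
$E = 66$ ($E = 1 \left(638 - 572\right) = 1 \cdot 66 = 66$)
$E - -3570959 = 66 - -3570959 = 66 + 3570959 = 3571025$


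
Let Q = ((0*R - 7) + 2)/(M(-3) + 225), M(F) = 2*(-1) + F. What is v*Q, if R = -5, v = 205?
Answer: -205/44 ≈ -4.6591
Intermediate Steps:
M(F) = -2 + F
Q = -1/44 (Q = ((0*(-5) - 7) + 2)/((-2 - 3) + 225) = ((0 - 7) + 2)/(-5 + 225) = (-7 + 2)/220 = -5*1/220 = -1/44 ≈ -0.022727)
v*Q = 205*(-1/44) = -205/44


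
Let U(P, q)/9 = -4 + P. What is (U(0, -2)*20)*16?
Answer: -11520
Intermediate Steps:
U(P, q) = -36 + 9*P (U(P, q) = 9*(-4 + P) = -36 + 9*P)
(U(0, -2)*20)*16 = ((-36 + 9*0)*20)*16 = ((-36 + 0)*20)*16 = -36*20*16 = -720*16 = -11520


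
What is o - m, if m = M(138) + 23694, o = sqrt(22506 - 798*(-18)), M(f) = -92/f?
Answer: -71080/3 + sqrt(36870) ≈ -23501.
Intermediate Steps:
o = sqrt(36870) (o = sqrt(22506 + 14364) = sqrt(36870) ≈ 192.02)
m = 71080/3 (m = -92/138 + 23694 = -92*1/138 + 23694 = -2/3 + 23694 = 71080/3 ≈ 23693.)
o - m = sqrt(36870) - 1*71080/3 = sqrt(36870) - 71080/3 = -71080/3 + sqrt(36870)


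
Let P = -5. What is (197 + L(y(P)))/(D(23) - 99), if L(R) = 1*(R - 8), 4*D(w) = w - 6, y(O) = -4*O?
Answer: -836/379 ≈ -2.2058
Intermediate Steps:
D(w) = -3/2 + w/4 (D(w) = (w - 6)/4 = (-6 + w)/4 = -3/2 + w/4)
L(R) = -8 + R (L(R) = 1*(-8 + R) = -8 + R)
(197 + L(y(P)))/(D(23) - 99) = (197 + (-8 - 4*(-5)))/((-3/2 + (¼)*23) - 99) = (197 + (-8 + 20))/((-3/2 + 23/4) - 99) = (197 + 12)/(17/4 - 99) = 209/(-379/4) = -4/379*209 = -836/379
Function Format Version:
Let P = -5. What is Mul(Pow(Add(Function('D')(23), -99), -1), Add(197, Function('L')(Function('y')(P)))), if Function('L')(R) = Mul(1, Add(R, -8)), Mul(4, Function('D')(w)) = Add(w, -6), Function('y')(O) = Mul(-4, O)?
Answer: Rational(-836, 379) ≈ -2.2058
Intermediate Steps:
Function('D')(w) = Add(Rational(-3, 2), Mul(Rational(1, 4), w)) (Function('D')(w) = Mul(Rational(1, 4), Add(w, -6)) = Mul(Rational(1, 4), Add(-6, w)) = Add(Rational(-3, 2), Mul(Rational(1, 4), w)))
Function('L')(R) = Add(-8, R) (Function('L')(R) = Mul(1, Add(-8, R)) = Add(-8, R))
Mul(Pow(Add(Function('D')(23), -99), -1), Add(197, Function('L')(Function('y')(P)))) = Mul(Pow(Add(Add(Rational(-3, 2), Mul(Rational(1, 4), 23)), -99), -1), Add(197, Add(-8, Mul(-4, -5)))) = Mul(Pow(Add(Add(Rational(-3, 2), Rational(23, 4)), -99), -1), Add(197, Add(-8, 20))) = Mul(Pow(Add(Rational(17, 4), -99), -1), Add(197, 12)) = Mul(Pow(Rational(-379, 4), -1), 209) = Mul(Rational(-4, 379), 209) = Rational(-836, 379)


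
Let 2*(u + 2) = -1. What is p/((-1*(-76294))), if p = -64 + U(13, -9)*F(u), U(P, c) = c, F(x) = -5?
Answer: -19/76294 ≈ -0.00024904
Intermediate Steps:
u = -5/2 (u = -2 + (½)*(-1) = -2 - ½ = -5/2 ≈ -2.5000)
p = -19 (p = -64 - 9*(-5) = -64 + 45 = -19)
p/((-1*(-76294))) = -19/((-1*(-76294))) = -19/76294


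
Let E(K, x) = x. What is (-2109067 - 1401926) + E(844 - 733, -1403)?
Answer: -3512396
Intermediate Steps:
(-2109067 - 1401926) + E(844 - 733, -1403) = (-2109067 - 1401926) - 1403 = -3510993 - 1403 = -3512396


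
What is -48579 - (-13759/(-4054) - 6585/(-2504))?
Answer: -246598535095/5075608 ≈ -48585.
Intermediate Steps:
-48579 - (-13759/(-4054) - 6585/(-2504)) = -48579 - (-13759*(-1/4054) - 6585*(-1/2504)) = -48579 - (13759/4054 + 6585/2504) = -48579 - 1*30574063/5075608 = -48579 - 30574063/5075608 = -246598535095/5075608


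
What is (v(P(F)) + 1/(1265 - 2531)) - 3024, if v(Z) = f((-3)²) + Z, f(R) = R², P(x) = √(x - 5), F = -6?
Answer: -3725839/1266 + I*√11 ≈ -2943.0 + 3.3166*I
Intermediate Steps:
P(x) = √(-5 + x)
v(Z) = 81 + Z (v(Z) = ((-3)²)² + Z = 9² + Z = 81 + Z)
(v(P(F)) + 1/(1265 - 2531)) - 3024 = ((81 + √(-5 - 6)) + 1/(1265 - 2531)) - 3024 = ((81 + √(-11)) + 1/(-1266)) - 3024 = ((81 + I*√11) - 1/1266) - 3024 = (102545/1266 + I*√11) - 3024 = -3725839/1266 + I*√11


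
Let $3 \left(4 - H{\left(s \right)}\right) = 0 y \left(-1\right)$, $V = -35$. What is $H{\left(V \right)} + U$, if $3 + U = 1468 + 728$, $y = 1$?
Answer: $2197$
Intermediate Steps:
$H{\left(s \right)} = 4$ ($H{\left(s \right)} = 4 - \frac{0 \cdot 1 \left(-1\right)}{3} = 4 - \frac{0 \left(-1\right)}{3} = 4 - 0 = 4 + 0 = 4$)
$U = 2193$ ($U = -3 + \left(1468 + 728\right) = -3 + 2196 = 2193$)
$H{\left(V \right)} + U = 4 + 2193 = 2197$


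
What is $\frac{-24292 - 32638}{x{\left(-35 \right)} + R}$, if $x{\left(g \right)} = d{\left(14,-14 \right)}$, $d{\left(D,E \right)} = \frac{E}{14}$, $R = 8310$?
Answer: $- \frac{56930}{8309} \approx -6.8516$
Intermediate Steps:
$d{\left(D,E \right)} = \frac{E}{14}$ ($d{\left(D,E \right)} = E \frac{1}{14} = \frac{E}{14}$)
$x{\left(g \right)} = -1$ ($x{\left(g \right)} = \frac{1}{14} \left(-14\right) = -1$)
$\frac{-24292 - 32638}{x{\left(-35 \right)} + R} = \frac{-24292 - 32638}{-1 + 8310} = - \frac{56930}{8309}$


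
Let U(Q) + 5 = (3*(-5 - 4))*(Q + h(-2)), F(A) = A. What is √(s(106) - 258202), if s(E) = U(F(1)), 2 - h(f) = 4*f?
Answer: 2*I*√64626 ≈ 508.43*I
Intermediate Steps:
h(f) = 2 - 4*f
U(Q) = -275 - 27*Q (U(Q) = -5 + (3*(-5 - 4))*(Q + (2 - 4*(-2))) = -5 + (3*(-9))*(Q + (2 + 8)) = -5 - 27*(Q + 10) = -5 - 27*(10 + Q) = -5 + (-270 - 27*Q) = -275 - 27*Q)
s(E) = -302 (s(E) = -275 - 27*1 = -275 - 27 = -302)
√(s(106) - 258202) = √(-302 - 258202) = √(-258504) = 2*I*√64626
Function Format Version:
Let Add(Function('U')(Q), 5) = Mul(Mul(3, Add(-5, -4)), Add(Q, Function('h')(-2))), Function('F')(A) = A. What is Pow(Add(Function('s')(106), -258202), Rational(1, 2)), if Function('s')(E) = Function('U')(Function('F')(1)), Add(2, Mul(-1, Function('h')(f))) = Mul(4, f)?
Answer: Mul(2, I, Pow(64626, Rational(1, 2))) ≈ Mul(508.43, I)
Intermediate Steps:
Function('h')(f) = Add(2, Mul(-4, f)) (Function('h')(f) = Add(2, Mul(-1, Mul(4, f))) = Add(2, Mul(-4, f)))
Function('U')(Q) = Add(-275, Mul(-27, Q)) (Function('U')(Q) = Add(-5, Mul(Mul(3, Add(-5, -4)), Add(Q, Add(2, Mul(-4, -2))))) = Add(-5, Mul(Mul(3, -9), Add(Q, Add(2, 8)))) = Add(-5, Mul(-27, Add(Q, 10))) = Add(-5, Mul(-27, Add(10, Q))) = Add(-5, Add(-270, Mul(-27, Q))) = Add(-275, Mul(-27, Q)))
Function('s')(E) = -302 (Function('s')(E) = Add(-275, Mul(-27, 1)) = Add(-275, -27) = -302)
Pow(Add(Function('s')(106), -258202), Rational(1, 2)) = Pow(Add(-302, -258202), Rational(1, 2)) = Pow(-258504, Rational(1, 2)) = Mul(2, I, Pow(64626, Rational(1, 2)))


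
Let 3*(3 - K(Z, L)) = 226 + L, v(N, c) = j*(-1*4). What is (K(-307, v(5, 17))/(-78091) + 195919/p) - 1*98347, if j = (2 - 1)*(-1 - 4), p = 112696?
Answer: -865491727051979/8800543336 ≈ -98345.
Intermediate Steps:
j = -5 (j = 1*(-5) = -5)
v(N, c) = 20 (v(N, c) = -(-5)*4 = -5*(-4) = 20)
K(Z, L) = -217/3 - L/3 (K(Z, L) = 3 - (226 + L)/3 = 3 + (-226/3 - L/3) = -217/3 - L/3)
(K(-307, v(5, 17))/(-78091) + 195919/p) - 1*98347 = ((-217/3 - ⅓*20)/(-78091) + 195919/112696) - 1*98347 = ((-217/3 - 20/3)*(-1/78091) + 195919*(1/112696)) - 98347 = (-79*(-1/78091) + 195919/112696) - 98347 = (79/78091 + 195919/112696) - 98347 = 15308413613/8800543336 - 98347 = -865491727051979/8800543336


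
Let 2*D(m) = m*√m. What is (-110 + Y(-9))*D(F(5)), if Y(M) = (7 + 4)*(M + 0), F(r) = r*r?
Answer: -26125/2 ≈ -13063.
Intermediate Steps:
F(r) = r²
D(m) = m^(3/2)/2 (D(m) = (m*√m)/2 = m^(3/2)/2)
Y(M) = 11*M
(-110 + Y(-9))*D(F(5)) = (-110 + 11*(-9))*((5²)^(3/2)/2) = (-110 - 99)*(25^(3/2)/2) = -209*125/2 = -26125/2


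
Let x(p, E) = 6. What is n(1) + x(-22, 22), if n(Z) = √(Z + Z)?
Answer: 6 + √2 ≈ 7.4142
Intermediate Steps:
n(Z) = √2*√Z (n(Z) = √(2*Z) = √2*√Z)
n(1) + x(-22, 22) = √2*√1 + 6 = √2*1 + 6 = √2 + 6 = 6 + √2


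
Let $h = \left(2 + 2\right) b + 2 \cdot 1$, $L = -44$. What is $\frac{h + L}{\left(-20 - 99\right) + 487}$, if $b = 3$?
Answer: $- \frac{15}{184} \approx -0.081522$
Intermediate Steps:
$h = 14$ ($h = \left(2 + 2\right) 3 + 2 \cdot 1 = 4 \cdot 3 + 2 = 12 + 2 = 14$)
$\frac{h + L}{\left(-20 - 99\right) + 487} = \frac{14 - 44}{\left(-20 - 99\right) + 487} = - \frac{30}{-119 + 487} = - \frac{30}{368} = \left(-30\right) \frac{1}{368} = - \frac{15}{184}$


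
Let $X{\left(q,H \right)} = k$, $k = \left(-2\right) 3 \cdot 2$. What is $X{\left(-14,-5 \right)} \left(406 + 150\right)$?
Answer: $-6672$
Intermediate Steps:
$k = -12$ ($k = \left(-6\right) 2 = -12$)
$X{\left(q,H \right)} = -12$
$X{\left(-14,-5 \right)} \left(406 + 150\right) = - 12 \left(406 + 150\right) = \left(-12\right) 556 = -6672$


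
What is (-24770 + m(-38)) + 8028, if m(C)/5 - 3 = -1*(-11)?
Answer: -16672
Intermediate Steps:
m(C) = 70 (m(C) = 15 + 5*(-1*(-11)) = 15 + 5*11 = 15 + 55 = 70)
(-24770 + m(-38)) + 8028 = (-24770 + 70) + 8028 = -24700 + 8028 = -16672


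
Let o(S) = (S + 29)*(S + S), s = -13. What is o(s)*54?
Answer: -22464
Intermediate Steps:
o(S) = 2*S*(29 + S) (o(S) = (29 + S)*(2*S) = 2*S*(29 + S))
o(s)*54 = (2*(-13)*(29 - 13))*54 = (2*(-13)*16)*54 = -416*54 = -22464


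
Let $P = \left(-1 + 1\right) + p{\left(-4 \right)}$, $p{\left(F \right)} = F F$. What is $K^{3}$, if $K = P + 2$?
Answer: $5832$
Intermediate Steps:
$p{\left(F \right)} = F^{2}$
$P = 16$ ($P = \left(-1 + 1\right) + \left(-4\right)^{2} = 0 + 16 = 16$)
$K = 18$ ($K = 16 + 2 = 18$)
$K^{3} = 18^{3} = 5832$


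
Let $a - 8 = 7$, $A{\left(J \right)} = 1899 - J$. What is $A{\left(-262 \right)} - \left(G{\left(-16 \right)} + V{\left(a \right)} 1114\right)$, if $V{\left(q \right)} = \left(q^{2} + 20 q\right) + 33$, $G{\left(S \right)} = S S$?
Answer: $-619707$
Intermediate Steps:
$G{\left(S \right)} = S^{2}$
$a = 15$ ($a = 8 + 7 = 15$)
$V{\left(q \right)} = 33 + q^{2} + 20 q$
$A{\left(-262 \right)} - \left(G{\left(-16 \right)} + V{\left(a \right)} 1114\right) = \left(1899 - -262\right) - \left(\left(-16\right)^{2} + \left(33 + 15^{2} + 20 \cdot 15\right) 1114\right) = \left(1899 + 262\right) - \left(256 + \left(33 + 225 + 300\right) 1114\right) = 2161 - \left(256 + 558 \cdot 1114\right) = 2161 - \left(256 + 621612\right) = 2161 - 621868 = -619707$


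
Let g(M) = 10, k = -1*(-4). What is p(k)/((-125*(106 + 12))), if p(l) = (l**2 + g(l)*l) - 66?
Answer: 1/1475 ≈ 0.00067797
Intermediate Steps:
k = 4
p(l) = -66 + l**2 + 10*l (p(l) = (l**2 + 10*l) - 66 = -66 + l**2 + 10*l)
p(k)/((-125*(106 + 12))) = (-66 + 4**2 + 10*4)/((-125*(106 + 12))) = (-66 + 16 + 40)/((-125*118)) = -10/(-14750) = -10*(-1/14750) = 1/1475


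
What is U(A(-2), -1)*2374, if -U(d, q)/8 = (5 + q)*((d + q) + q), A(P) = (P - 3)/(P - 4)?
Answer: 265888/3 ≈ 88629.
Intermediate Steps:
A(P) = (-3 + P)/(-4 + P)
U(d, q) = -8*(5 + q)*(d + 2*q) (U(d, q) = -8*(5 + q)*((d + q) + q) = -8*(5 + q)*(d + 2*q))
U(A(-2), -1)*2374 = (-80*(-1) - 40*(-3 - 2)/(-4 - 2) - 16*(-1)² - 8*(-3 - 2)/(-4 - 2)*(-1))*2374 = (80 - 40*(-5)/(-6) - 16*1 - 8*-5/(-6)*(-1))*2374 = (80 - (-20)*(-5)/3 - 16 - 8*(-⅙*(-5))*(-1))*2374 = (80 - 40*⅚ - 16 - 8*⅚*(-1))*2374 = (80 - 100/3 - 16 + 20/3)*2374 = (112/3)*2374 = 265888/3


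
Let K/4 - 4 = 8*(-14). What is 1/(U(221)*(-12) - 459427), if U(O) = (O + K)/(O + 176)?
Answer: -397/182389987 ≈ -2.1767e-6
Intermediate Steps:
K = -432 (K = 16 + 4*(8*(-14)) = 16 + 4*(-112) = 16 - 448 = -432)
U(O) = (-432 + O)/(176 + O) (U(O) = (O - 432)/(O + 176) = (-432 + O)/(176 + O))
1/(U(221)*(-12) - 459427) = 1/(((-432 + 221)/(176 + 221))*(-12) - 459427) = 1/((-211/397)*(-12) - 459427) = 1/(((1/397)*(-211))*(-12) - 459427) = 1/(-211/397*(-12) - 459427) = 1/(2532/397 - 459427) = 1/(-182389987/397) = -397/182389987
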